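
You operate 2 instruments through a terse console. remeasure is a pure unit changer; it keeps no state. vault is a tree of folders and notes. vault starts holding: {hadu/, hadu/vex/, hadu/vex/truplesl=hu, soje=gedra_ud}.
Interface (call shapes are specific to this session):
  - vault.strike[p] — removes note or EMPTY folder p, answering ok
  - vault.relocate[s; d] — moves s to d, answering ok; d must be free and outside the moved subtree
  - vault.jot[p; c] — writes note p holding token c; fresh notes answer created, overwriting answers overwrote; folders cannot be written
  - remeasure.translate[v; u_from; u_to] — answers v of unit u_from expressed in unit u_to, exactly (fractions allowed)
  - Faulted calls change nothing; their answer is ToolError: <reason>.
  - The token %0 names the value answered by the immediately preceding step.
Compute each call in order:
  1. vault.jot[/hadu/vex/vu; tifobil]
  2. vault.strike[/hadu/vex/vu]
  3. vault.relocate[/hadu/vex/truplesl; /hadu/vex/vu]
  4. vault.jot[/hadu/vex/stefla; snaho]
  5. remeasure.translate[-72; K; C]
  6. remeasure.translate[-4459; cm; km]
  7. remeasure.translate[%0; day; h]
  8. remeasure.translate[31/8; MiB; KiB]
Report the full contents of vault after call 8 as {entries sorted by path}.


Answer: {hadu/, hadu/vex/, hadu/vex/stefla=snaho, hadu/vex/vu=hu, soje=gedra_ud}

Derivation:
I try jot passing p=/hadu/vex/vu, c=tifobil, giving created.
I use strike passing p=/hadu/vex/vu, → ok.
I call relocate passing s=/hadu/vex/truplesl, d=/hadu/vex/vu, and observe ok.
Using jot passing p=/hadu/vex/stefla, c=snaho, and observe created.
I use translate passing v=-72, u_from=K, u_to=C, and see -6903/20.
I call translate passing v=-4459, u_from=cm, u_to=km, and observe -4459/100000.
Using translate passing v=%0, u_from=day, u_to=h, and observe -13377/12500.
Now I run translate passing v=31/8, u_from=MiB, u_to=KiB, and observe 3968.


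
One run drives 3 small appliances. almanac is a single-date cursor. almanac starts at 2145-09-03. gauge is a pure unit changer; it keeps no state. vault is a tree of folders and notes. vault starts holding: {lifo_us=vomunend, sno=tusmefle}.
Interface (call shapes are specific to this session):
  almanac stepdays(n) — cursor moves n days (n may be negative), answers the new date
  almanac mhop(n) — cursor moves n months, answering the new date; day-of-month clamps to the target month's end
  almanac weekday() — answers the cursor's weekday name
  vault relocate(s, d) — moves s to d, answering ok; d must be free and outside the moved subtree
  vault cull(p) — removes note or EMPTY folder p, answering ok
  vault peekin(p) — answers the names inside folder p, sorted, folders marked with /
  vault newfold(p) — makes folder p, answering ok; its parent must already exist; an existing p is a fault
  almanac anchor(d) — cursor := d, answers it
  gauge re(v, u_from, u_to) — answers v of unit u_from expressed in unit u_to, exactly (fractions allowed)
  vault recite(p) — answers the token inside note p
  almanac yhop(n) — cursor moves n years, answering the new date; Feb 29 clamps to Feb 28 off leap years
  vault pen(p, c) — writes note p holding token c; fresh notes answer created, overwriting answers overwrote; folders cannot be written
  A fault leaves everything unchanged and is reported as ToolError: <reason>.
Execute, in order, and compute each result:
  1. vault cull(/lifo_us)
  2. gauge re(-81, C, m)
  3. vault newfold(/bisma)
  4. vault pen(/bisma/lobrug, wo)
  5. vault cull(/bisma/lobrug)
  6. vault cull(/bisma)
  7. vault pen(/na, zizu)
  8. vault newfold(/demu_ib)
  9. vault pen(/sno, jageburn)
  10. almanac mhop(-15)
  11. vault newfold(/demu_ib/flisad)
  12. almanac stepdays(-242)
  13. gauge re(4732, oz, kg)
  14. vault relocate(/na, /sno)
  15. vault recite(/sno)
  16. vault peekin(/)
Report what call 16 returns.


Then vault cull using p=/lifo_us, — result: ok.
I call gauge re using v=-81, u_from=C, u_to=m, → ToolError: incompatible units.
Using vault newfold using p=/bisma, and get ok.
Calling vault pen using p=/bisma/lobrug, c=wo, and observe created.
I invoke vault cull using p=/bisma/lobrug: ok.
Calling vault cull using p=/bisma, giving ok.
Now I run vault pen using p=/na, c=zizu, — result: created.
I use vault newfold using p=/demu_ib, giving ok.
Next I call vault pen using p=/sno, c=jageburn, yielding overwrote.
Invoking almanac mhop using n=-15: 2144-06-03.
Then vault newfold using p=/demu_ib/flisad, and see ok.
Calling almanac stepdays using n=-242, → 2143-10-05.
I invoke gauge re using v=4732, u_from=oz, u_to=kg, — result: 53659977371/400000000.
Using vault relocate using s=/na, d=/sno, and see ToolError: exists.
Calling vault recite using p=/sno, → jageburn.
Then vault peekin using p=/, giving [demu_ib/, na, sno].

Answer: [demu_ib/, na, sno]


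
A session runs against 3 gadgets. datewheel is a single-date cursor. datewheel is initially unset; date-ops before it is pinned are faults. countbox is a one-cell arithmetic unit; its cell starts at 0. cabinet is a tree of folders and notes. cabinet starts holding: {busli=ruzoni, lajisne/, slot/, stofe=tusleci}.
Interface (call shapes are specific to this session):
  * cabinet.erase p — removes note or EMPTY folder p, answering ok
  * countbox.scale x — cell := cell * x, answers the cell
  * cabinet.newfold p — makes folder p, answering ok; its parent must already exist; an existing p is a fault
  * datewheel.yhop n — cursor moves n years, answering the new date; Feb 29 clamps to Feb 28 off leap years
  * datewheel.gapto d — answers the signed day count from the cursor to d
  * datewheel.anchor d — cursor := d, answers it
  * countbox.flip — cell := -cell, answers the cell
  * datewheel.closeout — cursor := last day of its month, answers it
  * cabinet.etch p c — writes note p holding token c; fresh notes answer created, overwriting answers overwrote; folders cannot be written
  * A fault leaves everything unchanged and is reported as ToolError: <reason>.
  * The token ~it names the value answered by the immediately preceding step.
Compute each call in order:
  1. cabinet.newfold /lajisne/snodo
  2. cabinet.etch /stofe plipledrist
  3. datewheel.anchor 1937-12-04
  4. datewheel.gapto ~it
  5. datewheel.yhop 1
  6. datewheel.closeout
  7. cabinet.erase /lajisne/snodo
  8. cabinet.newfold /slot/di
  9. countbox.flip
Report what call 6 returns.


Now I run newfold with p=/lajisne/snodo, and see ok.
Invoking etch with p=/stofe, c=plipledrist: overwrote.
Using anchor with d=1937-12-04, yielding 1937-12-04.
I use gapto with d=~it, — result: 0.
I run yhop with n=1: 1938-12-04.
Now I run closeout(), and observe 1938-12-31.
Then erase with p=/lajisne/snodo, which returns ok.
Now I run newfold with p=/slot/di, and observe ok.
Now I run flip(), giving 0.

Answer: 1938-12-31


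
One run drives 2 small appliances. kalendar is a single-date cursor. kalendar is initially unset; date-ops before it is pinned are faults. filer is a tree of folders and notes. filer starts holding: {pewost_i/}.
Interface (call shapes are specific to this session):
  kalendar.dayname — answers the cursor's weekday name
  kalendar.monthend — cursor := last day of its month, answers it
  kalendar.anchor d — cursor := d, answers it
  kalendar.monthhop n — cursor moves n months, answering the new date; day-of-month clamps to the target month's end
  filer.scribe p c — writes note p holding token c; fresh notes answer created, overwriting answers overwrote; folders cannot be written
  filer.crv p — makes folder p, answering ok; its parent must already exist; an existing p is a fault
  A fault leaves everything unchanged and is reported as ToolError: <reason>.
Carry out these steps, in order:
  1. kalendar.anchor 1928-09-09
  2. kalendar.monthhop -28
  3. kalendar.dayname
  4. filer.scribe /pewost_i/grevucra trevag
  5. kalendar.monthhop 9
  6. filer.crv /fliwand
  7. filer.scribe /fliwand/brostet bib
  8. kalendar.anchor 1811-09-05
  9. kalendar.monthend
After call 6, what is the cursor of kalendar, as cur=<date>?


! kalendar.anchor(d='1928-09-09') ~> 1928-09-09
! kalendar.monthhop(n='-28') ~> 1926-05-09
! kalendar.dayname() ~> Sunday
! filer.scribe(p='/pewost_i/grevucra', c='trevag') ~> created
! kalendar.monthhop(n='9') ~> 1927-02-09
! filer.crv(p='/fliwand') ~> ok
! filer.scribe(p='/fliwand/brostet', c='bib') ~> created
! kalendar.anchor(d='1811-09-05') ~> 1811-09-05
! kalendar.monthend() ~> 1811-09-30

Answer: cur=1927-02-09


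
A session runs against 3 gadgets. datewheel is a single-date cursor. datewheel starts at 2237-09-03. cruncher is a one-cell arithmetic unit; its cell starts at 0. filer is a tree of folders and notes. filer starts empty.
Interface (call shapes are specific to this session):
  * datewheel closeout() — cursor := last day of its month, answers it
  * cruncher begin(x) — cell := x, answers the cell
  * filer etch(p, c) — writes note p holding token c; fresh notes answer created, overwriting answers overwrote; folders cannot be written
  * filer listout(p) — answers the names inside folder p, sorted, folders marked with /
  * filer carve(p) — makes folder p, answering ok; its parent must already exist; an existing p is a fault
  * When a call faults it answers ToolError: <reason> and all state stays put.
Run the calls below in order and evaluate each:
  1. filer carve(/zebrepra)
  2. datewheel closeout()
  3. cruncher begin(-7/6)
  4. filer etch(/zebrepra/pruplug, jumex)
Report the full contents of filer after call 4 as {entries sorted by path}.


$ filer carve p='/zebrepra'
  ok
$ datewheel closeout
  2237-09-30
$ cruncher begin x='-7/6'
  -7/6
$ filer etch p='/zebrepra/pruplug' c='jumex'
  created

Answer: {zebrepra/, zebrepra/pruplug=jumex}


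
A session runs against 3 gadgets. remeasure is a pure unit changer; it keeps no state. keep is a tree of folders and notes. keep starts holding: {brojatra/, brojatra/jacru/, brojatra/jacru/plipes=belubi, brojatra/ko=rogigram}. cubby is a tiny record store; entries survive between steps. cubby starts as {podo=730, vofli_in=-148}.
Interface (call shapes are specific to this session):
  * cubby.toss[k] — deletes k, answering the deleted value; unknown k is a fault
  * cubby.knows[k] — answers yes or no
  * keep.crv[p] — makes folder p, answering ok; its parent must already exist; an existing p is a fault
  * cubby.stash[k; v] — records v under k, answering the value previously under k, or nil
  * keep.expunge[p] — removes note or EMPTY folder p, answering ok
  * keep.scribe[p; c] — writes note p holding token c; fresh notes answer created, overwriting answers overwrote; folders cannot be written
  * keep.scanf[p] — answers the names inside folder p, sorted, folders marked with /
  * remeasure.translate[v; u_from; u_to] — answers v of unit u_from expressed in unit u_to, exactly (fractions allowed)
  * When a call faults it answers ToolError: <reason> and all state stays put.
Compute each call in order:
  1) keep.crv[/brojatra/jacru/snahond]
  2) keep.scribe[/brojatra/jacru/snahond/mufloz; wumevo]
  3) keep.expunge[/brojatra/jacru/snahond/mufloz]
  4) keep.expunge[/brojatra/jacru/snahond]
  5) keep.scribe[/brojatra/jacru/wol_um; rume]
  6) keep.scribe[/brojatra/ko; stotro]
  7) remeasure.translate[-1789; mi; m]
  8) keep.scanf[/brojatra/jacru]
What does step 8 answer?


Answer: [plipes, wol_um]

Derivation:
-> keep.crv(p: /brojatra/jacru/snahond)
<- ok
-> keep.scribe(p: /brojatra/jacru/snahond/mufloz, c: wumevo)
<- created
-> keep.expunge(p: /brojatra/jacru/snahond/mufloz)
<- ok
-> keep.expunge(p: /brojatra/jacru/snahond)
<- ok
-> keep.scribe(p: /brojatra/jacru/wol_um, c: rume)
<- created
-> keep.scribe(p: /brojatra/ko, c: stotro)
<- overwrote
-> remeasure.translate(v: -1789, u_from: mi, u_to: m)
<- -359889552/125
-> keep.scanf(p: /brojatra/jacru)
<- [plipes, wol_um]


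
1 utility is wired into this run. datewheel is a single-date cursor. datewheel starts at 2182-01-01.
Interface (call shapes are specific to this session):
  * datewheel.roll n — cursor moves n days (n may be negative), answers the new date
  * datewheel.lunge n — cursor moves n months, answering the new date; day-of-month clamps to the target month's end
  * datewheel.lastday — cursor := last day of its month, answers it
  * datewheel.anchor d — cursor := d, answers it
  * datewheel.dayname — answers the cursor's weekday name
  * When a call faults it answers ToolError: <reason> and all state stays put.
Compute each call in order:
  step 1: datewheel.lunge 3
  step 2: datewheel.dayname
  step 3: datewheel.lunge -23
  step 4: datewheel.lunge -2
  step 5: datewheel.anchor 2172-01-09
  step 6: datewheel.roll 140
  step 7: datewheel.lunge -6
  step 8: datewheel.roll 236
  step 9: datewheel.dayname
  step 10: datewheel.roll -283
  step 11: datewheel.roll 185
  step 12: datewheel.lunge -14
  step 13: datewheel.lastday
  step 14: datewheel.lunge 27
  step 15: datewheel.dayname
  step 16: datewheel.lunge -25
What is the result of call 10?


Answer: 2171-10-12

Derivation:
Now I run datewheel.lunge passing n=3: 2182-04-01.
I invoke datewheel.dayname: Monday.
Invoking datewheel.lunge passing n=-23, and get 2180-05-01.
Invoking datewheel.lunge passing n=-2, which returns 2180-03-01.
I run datewheel.anchor passing d=2172-01-09, and see 2172-01-09.
I call datewheel.roll passing n=140, giving 2172-05-28.
I use datewheel.lunge passing n=-6, and see 2171-11-28.
Invoking datewheel.roll passing n=236, and see 2172-07-21.
Next I call datewheel.dayname(), and see Tuesday.
Now I run datewheel.roll passing n=-283, — result: 2171-10-12.
Calling datewheel.roll passing n=185, and see 2172-04-14.
I call datewheel.lunge passing n=-14, and observe 2171-02-14.
I run datewheel.lastday, which returns 2171-02-28.
I use datewheel.lunge passing n=27: 2173-05-28.
I call datewheel.dayname(): Friday.
I invoke datewheel.lunge passing n=-25, which returns 2171-04-28.


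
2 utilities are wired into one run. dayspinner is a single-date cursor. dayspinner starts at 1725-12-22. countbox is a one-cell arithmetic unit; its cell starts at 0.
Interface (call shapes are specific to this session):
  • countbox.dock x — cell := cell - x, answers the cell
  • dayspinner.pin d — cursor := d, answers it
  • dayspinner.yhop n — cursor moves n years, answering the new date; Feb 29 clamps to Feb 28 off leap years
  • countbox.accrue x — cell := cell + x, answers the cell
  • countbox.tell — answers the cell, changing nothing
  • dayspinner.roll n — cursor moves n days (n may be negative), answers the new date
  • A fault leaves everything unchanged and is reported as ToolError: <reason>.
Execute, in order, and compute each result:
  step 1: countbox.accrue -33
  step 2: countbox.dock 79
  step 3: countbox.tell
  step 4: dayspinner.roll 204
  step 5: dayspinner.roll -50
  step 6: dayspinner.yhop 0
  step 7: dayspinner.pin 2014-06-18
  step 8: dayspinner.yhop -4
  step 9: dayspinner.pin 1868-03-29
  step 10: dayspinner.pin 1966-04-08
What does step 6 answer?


Answer: 1726-05-25

Derivation:
Act: countbox.accrue[-33]
Obs: -33
Act: countbox.dock[79]
Obs: -112
Act: countbox.tell[]
Obs: -112
Act: dayspinner.roll[204]
Obs: 1726-07-14
Act: dayspinner.roll[-50]
Obs: 1726-05-25
Act: dayspinner.yhop[0]
Obs: 1726-05-25
Act: dayspinner.pin[2014-06-18]
Obs: 2014-06-18
Act: dayspinner.yhop[-4]
Obs: 2010-06-18
Act: dayspinner.pin[1868-03-29]
Obs: 1868-03-29
Act: dayspinner.pin[1966-04-08]
Obs: 1966-04-08


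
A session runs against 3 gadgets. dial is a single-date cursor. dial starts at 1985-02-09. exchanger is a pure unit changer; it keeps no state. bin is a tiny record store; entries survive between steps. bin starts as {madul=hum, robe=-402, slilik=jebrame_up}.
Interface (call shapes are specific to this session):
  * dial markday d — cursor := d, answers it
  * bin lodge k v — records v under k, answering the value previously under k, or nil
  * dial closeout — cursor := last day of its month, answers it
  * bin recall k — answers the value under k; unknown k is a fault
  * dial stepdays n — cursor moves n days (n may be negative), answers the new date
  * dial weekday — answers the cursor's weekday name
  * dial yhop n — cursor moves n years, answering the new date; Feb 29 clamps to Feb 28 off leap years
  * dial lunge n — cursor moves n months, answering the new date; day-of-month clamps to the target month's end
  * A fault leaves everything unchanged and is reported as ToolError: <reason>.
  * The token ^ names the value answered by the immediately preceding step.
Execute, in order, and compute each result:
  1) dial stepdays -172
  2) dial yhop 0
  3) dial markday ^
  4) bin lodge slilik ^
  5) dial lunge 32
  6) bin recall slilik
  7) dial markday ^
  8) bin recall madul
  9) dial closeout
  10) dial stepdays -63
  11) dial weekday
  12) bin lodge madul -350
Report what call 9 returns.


CALL dial stepdays[-172]
RET  1984-08-21
CALL dial yhop[0]
RET  1984-08-21
CALL dial markday[^]
RET  1984-08-21
CALL bin lodge[slilik; ^]
RET  jebrame_up
CALL dial lunge[32]
RET  1987-04-21
CALL bin recall[slilik]
RET  1984-08-21
CALL dial markday[^]
RET  1984-08-21
CALL bin recall[madul]
RET  hum
CALL dial closeout[]
RET  1984-08-31
CALL dial stepdays[-63]
RET  1984-06-29
CALL dial weekday[]
RET  Friday
CALL bin lodge[madul; -350]
RET  hum

Answer: 1984-08-31


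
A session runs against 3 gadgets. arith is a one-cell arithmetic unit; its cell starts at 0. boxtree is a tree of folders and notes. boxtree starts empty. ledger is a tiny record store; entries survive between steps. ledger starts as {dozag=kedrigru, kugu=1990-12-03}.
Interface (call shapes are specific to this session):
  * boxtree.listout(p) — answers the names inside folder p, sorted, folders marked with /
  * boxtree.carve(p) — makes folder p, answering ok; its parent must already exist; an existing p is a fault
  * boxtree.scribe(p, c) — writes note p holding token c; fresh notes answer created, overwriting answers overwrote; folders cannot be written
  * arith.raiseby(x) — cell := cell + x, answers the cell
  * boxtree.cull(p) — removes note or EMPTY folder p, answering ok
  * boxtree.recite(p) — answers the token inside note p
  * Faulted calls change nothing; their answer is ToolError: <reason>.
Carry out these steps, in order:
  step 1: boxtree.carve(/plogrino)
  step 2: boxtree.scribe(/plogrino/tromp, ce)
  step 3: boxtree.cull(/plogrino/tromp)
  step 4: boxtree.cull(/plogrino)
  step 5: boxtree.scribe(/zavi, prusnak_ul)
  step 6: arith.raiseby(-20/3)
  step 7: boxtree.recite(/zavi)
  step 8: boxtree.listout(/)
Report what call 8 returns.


-> boxtree.carve(/plogrino)
<- ok
-> boxtree.scribe(/plogrino/tromp, ce)
<- created
-> boxtree.cull(/plogrino/tromp)
<- ok
-> boxtree.cull(/plogrino)
<- ok
-> boxtree.scribe(/zavi, prusnak_ul)
<- created
-> arith.raiseby(-20/3)
<- -20/3
-> boxtree.recite(/zavi)
<- prusnak_ul
-> boxtree.listout(/)
<- [zavi]

Answer: [zavi]


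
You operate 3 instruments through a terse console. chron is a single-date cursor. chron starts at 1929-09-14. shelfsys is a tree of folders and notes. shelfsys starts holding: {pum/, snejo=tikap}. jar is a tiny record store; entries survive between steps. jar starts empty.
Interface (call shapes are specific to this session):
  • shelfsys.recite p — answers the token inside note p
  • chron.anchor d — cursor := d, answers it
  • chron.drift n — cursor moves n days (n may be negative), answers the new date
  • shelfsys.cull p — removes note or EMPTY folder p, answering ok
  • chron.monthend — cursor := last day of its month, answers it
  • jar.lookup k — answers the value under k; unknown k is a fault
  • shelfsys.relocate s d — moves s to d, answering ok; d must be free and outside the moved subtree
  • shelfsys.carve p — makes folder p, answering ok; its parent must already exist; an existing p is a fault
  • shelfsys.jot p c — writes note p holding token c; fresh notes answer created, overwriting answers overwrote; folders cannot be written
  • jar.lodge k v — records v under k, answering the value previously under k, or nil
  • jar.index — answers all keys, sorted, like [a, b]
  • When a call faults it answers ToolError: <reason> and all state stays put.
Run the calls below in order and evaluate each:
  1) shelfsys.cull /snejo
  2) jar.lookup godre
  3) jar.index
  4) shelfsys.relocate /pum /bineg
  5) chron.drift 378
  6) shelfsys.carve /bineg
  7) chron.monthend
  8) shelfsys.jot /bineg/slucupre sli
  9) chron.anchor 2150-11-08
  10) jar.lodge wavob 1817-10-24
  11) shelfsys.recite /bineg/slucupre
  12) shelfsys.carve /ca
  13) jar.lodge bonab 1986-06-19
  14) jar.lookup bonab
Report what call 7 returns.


CALL shelfsys.cull[p→/snejo]
RET  ok
CALL jar.lookup[k→godre]
RET  ToolError: no such key godre
CALL jar.index[]
RET  []
CALL shelfsys.relocate[s→/pum; d→/bineg]
RET  ok
CALL chron.drift[n→378]
RET  1930-09-27
CALL shelfsys.carve[p→/bineg]
RET  ToolError: exists
CALL chron.monthend[]
RET  1930-09-30
CALL shelfsys.jot[p→/bineg/slucupre; c→sli]
RET  created
CALL chron.anchor[d→2150-11-08]
RET  2150-11-08
CALL jar.lodge[k→wavob; v→1817-10-24]
RET  nil
CALL shelfsys.recite[p→/bineg/slucupre]
RET  sli
CALL shelfsys.carve[p→/ca]
RET  ok
CALL jar.lodge[k→bonab; v→1986-06-19]
RET  nil
CALL jar.lookup[k→bonab]
RET  1986-06-19

Answer: 1930-09-30


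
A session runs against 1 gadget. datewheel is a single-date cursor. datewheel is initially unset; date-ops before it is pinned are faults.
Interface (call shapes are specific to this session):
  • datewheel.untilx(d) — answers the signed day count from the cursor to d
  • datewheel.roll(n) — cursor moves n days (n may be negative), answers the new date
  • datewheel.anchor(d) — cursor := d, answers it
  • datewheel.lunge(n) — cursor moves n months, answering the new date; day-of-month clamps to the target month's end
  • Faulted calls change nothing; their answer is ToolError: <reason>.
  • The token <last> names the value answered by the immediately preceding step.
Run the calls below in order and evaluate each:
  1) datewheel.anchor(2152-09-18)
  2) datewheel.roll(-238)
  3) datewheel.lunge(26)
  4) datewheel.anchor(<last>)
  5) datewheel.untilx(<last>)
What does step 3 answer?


→ datewheel.anchor(2152-09-18)
← 2152-09-18
→ datewheel.roll(-238)
← 2152-01-24
→ datewheel.lunge(26)
← 2154-03-24
→ datewheel.anchor(<last>)
← 2154-03-24
→ datewheel.untilx(<last>)
← 0

Answer: 2154-03-24


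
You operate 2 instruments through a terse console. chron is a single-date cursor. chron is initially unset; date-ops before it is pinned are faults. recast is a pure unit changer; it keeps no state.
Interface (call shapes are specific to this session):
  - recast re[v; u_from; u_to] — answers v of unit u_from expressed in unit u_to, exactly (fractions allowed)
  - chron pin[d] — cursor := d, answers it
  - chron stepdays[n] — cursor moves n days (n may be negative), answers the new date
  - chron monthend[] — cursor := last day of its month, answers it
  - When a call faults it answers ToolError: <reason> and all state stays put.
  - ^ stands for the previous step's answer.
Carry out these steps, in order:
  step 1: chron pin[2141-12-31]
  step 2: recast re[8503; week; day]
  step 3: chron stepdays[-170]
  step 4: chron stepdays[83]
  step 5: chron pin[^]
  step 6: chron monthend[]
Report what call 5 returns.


Answer: 2141-10-05

Derivation:
·→ chron pin(d=2141-12-31)
·← 2141-12-31
·→ recast re(v=8503, u_from=week, u_to=day)
·← 59521
·→ chron stepdays(n=-170)
·← 2141-07-14
·→ chron stepdays(n=83)
·← 2141-10-05
·→ chron pin(d=^)
·← 2141-10-05
·→ chron monthend()
·← 2141-10-31


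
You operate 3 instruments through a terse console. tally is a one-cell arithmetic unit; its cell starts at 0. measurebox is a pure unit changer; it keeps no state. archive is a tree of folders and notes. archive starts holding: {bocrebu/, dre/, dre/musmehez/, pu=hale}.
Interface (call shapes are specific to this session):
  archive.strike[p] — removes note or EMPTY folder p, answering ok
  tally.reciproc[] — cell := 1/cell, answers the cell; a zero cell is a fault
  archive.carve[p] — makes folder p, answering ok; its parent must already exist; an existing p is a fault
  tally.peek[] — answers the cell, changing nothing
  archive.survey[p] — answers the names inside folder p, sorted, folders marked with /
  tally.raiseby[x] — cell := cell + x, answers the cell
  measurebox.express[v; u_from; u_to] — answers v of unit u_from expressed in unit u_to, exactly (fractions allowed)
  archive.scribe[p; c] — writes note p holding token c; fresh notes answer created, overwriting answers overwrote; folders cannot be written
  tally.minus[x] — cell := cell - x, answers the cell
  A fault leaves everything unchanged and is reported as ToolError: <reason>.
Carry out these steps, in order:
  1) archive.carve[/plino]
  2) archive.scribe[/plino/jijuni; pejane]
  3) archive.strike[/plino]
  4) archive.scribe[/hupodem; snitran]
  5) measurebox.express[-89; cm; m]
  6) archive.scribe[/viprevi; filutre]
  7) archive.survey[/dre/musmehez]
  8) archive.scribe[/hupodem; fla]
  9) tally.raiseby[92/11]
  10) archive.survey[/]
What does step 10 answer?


Answer: [bocrebu/, dre/, hupodem, plino/, pu, viprevi]

Derivation:
% carve p='/plino'
= ok
% scribe p='/plino/jijuni' c='pejane'
= created
% strike p='/plino'
= ToolError: not empty
% scribe p='/hupodem' c='snitran'
= created
% express v='-89' u_from='cm' u_to='m'
= -89/100
% scribe p='/viprevi' c='filutre'
= created
% survey p='/dre/musmehez'
= []
% scribe p='/hupodem' c='fla'
= overwrote
% raiseby x='92/11'
= 92/11
% survey p='/'
= [bocrebu/, dre/, hupodem, plino/, pu, viprevi]


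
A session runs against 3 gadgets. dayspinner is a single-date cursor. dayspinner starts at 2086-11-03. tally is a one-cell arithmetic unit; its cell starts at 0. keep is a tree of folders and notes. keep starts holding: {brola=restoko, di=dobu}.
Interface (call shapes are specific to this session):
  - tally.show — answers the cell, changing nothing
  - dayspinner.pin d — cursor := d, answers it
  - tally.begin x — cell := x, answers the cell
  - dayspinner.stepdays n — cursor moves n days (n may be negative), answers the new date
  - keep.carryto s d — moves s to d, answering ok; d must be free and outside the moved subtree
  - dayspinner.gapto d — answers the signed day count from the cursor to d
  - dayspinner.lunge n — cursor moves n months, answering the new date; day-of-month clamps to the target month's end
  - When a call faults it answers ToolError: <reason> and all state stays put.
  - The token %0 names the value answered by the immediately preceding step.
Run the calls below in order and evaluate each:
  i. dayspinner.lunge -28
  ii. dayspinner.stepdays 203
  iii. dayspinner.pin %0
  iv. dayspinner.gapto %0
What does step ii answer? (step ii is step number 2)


I call dayspinner.lunge passing n→-28, which returns 2084-07-03.
Calling dayspinner.stepdays passing n→203, and get 2085-01-22.
Next I call dayspinner.pin passing d→%0: 2085-01-22.
I try dayspinner.gapto passing d→%0: 0.

Answer: 2085-01-22


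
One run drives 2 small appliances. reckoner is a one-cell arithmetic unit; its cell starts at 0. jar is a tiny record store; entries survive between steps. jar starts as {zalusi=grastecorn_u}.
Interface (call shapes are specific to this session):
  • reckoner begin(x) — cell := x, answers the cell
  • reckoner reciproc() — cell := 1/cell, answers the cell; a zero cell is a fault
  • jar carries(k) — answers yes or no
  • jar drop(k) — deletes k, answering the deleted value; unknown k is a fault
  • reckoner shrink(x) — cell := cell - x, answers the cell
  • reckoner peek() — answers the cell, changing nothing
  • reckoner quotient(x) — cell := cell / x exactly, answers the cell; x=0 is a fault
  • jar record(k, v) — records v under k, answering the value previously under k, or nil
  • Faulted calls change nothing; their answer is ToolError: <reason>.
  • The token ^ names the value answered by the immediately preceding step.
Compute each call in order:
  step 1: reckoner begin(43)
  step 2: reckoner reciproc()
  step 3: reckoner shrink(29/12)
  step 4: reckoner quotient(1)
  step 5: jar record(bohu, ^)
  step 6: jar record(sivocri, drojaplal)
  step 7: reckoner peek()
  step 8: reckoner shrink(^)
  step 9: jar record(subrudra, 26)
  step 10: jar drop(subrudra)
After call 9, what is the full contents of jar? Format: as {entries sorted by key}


Answer: {bohu=-1235/516, sivocri=drojaplal, subrudra=26, zalusi=grastecorn_u}

Derivation:
Act: reckoner begin[43]
Obs: 43
Act: reckoner reciproc[]
Obs: 1/43
Act: reckoner shrink[29/12]
Obs: -1235/516
Act: reckoner quotient[1]
Obs: -1235/516
Act: jar record[bohu; ^]
Obs: nil
Act: jar record[sivocri; drojaplal]
Obs: nil
Act: reckoner peek[]
Obs: -1235/516
Act: reckoner shrink[^]
Obs: 0
Act: jar record[subrudra; 26]
Obs: nil
Act: jar drop[subrudra]
Obs: 26


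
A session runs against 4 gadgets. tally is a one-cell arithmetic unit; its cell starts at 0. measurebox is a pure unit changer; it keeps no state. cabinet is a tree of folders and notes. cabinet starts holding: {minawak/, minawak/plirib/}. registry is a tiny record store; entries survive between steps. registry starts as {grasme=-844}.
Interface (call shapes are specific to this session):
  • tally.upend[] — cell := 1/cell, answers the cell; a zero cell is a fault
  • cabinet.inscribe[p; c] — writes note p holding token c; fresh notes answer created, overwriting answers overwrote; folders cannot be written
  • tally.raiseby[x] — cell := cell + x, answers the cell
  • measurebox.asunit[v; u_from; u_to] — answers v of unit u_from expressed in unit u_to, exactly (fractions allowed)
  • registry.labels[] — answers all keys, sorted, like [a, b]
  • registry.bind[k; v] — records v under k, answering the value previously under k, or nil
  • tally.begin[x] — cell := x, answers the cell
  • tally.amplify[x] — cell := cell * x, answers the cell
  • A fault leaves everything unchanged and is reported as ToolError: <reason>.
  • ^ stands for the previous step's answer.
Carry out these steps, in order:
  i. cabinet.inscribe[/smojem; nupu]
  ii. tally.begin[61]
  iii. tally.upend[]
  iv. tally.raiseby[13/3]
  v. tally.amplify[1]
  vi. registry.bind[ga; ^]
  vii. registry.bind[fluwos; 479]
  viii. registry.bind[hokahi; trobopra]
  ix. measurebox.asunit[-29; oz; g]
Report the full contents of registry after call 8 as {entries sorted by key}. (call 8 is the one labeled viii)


Answer: {fluwos=479, ga=796/183, grasme=-844, hokahi=trobopra}

Derivation:
Act: inscribe[p: /smojem; c: nupu]
Obs: created
Act: begin[x: 61]
Obs: 61
Act: upend[]
Obs: 1/61
Act: raiseby[x: 13/3]
Obs: 796/183
Act: amplify[x: 1]
Obs: 796/183
Act: bind[k: ga; v: ^]
Obs: nil
Act: bind[k: fluwos; v: 479]
Obs: nil
Act: bind[k: hokahi; v: trobopra]
Obs: nil
Act: asunit[v: -29; u_from: oz; u_to: g]
Obs: -1315417873/1600000


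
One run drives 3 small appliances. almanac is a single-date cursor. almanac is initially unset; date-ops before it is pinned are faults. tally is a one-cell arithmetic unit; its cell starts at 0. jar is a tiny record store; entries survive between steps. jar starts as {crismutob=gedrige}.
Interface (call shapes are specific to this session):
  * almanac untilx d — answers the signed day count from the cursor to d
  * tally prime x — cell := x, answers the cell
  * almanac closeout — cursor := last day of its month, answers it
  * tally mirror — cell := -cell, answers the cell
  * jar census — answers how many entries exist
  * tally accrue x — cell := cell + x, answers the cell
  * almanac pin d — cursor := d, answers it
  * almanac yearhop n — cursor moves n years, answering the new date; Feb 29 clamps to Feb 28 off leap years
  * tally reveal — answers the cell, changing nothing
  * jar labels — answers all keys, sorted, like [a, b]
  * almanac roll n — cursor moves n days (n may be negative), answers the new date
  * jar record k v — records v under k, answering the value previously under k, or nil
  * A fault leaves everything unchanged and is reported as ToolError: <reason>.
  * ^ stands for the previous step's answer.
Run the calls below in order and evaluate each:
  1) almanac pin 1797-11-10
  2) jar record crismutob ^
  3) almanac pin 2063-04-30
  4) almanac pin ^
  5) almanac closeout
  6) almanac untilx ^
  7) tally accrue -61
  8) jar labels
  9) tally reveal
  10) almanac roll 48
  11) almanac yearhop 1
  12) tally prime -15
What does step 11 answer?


;; almanac pin(d='1797-11-10') -> 1797-11-10
;; jar record(k='crismutob', v='^') -> gedrige
;; almanac pin(d='2063-04-30') -> 2063-04-30
;; almanac pin(d='^') -> 2063-04-30
;; almanac closeout() -> 2063-04-30
;; almanac untilx(d='^') -> 0
;; tally accrue(x='-61') -> -61
;; jar labels() -> [crismutob]
;; tally reveal() -> -61
;; almanac roll(n='48') -> 2063-06-17
;; almanac yearhop(n='1') -> 2064-06-17
;; tally prime(x='-15') -> -15

Answer: 2064-06-17


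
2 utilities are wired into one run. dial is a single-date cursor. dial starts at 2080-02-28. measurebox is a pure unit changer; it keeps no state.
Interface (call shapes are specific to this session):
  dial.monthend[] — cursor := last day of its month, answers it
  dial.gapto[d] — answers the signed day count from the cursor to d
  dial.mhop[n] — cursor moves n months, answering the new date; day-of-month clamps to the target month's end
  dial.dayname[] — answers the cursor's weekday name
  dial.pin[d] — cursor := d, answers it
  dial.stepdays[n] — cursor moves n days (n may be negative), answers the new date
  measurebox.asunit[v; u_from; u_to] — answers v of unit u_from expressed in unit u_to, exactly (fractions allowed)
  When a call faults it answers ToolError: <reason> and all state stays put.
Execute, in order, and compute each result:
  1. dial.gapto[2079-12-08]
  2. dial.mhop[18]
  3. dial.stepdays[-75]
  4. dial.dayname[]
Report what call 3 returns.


·→ gapto(d→2079-12-08)
·← -82
·→ mhop(n→18)
·← 2081-08-28
·→ stepdays(n→-75)
·← 2081-06-14
·→ dayname()
·← Saturday

Answer: 2081-06-14


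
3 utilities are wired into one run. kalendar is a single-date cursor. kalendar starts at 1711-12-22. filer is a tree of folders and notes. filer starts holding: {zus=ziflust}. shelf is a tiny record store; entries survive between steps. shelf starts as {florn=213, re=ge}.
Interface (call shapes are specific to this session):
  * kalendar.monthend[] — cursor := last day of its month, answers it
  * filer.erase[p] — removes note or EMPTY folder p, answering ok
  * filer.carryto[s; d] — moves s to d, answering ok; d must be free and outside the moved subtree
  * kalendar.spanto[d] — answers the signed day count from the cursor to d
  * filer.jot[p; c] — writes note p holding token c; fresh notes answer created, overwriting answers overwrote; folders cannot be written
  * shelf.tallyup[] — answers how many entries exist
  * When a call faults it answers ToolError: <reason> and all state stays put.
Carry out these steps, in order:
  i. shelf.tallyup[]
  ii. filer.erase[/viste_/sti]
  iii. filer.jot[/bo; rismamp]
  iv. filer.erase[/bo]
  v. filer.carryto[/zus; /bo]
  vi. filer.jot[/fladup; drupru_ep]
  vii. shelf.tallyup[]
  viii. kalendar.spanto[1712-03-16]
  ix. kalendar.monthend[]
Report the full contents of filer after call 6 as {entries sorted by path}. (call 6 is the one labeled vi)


Answer: {bo=ziflust, fladup=drupru_ep}

Derivation:
Invoking shelf.tallyup(), and see 2.
Invoking filer.erase using p: /viste_/sti, and see ToolError: not found.
Then filer.jot using p: /bo, c: rismamp, and get created.
Using filer.erase using p: /bo, yielding ok.
I call filer.carryto using s: /zus, d: /bo, and get ok.
Then filer.jot using p: /fladup, c: drupru_ep, giving created.
Next I call shelf.tallyup(): 2.
Next I call kalendar.spanto using d: 1712-03-16, — result: 85.
Calling kalendar.monthend, and see 1711-12-31.


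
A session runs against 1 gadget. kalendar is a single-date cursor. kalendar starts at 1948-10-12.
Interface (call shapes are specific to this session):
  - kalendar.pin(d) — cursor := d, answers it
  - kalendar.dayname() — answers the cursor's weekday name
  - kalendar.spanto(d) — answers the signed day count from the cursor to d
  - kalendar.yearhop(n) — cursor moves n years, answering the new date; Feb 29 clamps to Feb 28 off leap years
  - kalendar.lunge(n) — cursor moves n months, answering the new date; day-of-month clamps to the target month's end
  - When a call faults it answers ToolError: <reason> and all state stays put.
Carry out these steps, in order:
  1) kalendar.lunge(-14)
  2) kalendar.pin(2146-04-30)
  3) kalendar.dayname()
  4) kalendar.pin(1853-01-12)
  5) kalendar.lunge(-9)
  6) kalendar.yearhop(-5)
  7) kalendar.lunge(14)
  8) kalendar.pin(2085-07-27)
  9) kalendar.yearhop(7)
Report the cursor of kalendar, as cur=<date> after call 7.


Answer: cur=1848-06-12

Derivation:
Act: kalendar.lunge[n: -14]
Obs: 1947-08-12
Act: kalendar.pin[d: 2146-04-30]
Obs: 2146-04-30
Act: kalendar.dayname[]
Obs: Saturday
Act: kalendar.pin[d: 1853-01-12]
Obs: 1853-01-12
Act: kalendar.lunge[n: -9]
Obs: 1852-04-12
Act: kalendar.yearhop[n: -5]
Obs: 1847-04-12
Act: kalendar.lunge[n: 14]
Obs: 1848-06-12
Act: kalendar.pin[d: 2085-07-27]
Obs: 2085-07-27
Act: kalendar.yearhop[n: 7]
Obs: 2092-07-27


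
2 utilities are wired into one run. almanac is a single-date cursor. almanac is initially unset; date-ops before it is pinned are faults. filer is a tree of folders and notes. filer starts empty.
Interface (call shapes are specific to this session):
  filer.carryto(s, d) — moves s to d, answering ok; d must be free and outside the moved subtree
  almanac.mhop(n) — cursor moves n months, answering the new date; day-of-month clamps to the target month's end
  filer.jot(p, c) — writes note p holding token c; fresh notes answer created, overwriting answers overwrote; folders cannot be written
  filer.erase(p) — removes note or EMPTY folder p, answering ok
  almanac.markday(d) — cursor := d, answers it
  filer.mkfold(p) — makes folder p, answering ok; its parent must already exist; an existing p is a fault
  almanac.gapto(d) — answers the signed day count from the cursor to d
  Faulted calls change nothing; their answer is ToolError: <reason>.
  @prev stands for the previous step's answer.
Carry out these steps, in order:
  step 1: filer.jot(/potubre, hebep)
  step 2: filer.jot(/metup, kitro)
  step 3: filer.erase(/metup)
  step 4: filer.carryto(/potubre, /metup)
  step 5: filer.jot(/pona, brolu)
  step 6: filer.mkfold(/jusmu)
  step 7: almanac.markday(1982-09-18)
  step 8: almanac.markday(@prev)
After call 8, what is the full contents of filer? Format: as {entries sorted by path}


Answer: {jusmu/, metup=hebep, pona=brolu}

Derivation:
// jot(p→/potubre, c→hebep) : created
// jot(p→/metup, c→kitro) : created
// erase(p→/metup) : ok
// carryto(s→/potubre, d→/metup) : ok
// jot(p→/pona, c→brolu) : created
// mkfold(p→/jusmu) : ok
// markday(d→1982-09-18) : 1982-09-18
// markday(d→@prev) : 1982-09-18


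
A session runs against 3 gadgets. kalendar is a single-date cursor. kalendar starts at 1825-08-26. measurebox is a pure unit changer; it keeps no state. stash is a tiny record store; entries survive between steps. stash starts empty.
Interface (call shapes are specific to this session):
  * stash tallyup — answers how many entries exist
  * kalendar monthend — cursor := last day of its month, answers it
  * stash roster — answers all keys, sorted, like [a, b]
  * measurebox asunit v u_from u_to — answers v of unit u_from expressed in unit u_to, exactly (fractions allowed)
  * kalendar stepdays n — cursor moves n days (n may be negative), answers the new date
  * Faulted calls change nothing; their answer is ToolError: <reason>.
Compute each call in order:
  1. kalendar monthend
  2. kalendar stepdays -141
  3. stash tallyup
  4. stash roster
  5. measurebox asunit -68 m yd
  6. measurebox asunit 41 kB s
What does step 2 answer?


Answer: 1825-04-12

Derivation:
# kalendar monthend() => 1825-08-31
# kalendar stepdays(n='-141') => 1825-04-12
# stash tallyup() => 0
# stash roster() => []
# measurebox asunit(v='-68', u_from='m', u_to='yd') => -85000/1143
# measurebox asunit(v='41', u_from='kB', u_to='s') => ToolError: incompatible units
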